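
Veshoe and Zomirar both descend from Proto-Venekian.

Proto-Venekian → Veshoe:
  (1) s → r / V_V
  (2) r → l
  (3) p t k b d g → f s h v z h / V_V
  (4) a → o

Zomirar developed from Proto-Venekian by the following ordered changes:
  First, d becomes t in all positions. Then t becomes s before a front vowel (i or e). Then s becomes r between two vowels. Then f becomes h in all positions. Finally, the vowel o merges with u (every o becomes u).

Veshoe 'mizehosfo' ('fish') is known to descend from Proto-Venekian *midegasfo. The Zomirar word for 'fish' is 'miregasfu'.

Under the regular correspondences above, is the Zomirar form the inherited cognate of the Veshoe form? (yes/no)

no

Derive the expected Zomirar reflex of *midegasfo:
Zomirar: *midegasfo
  midegasfo → mitegasfo   [unconditioned shift]
  mitegasfo → misegasfo   [palatalisation]
  misegasfo → miregasfo   [rhotacism]
  miregasfo → miregasho   [unconditioned shift]
  miregasho → miregashu   [vowel merger]
  giving Zomirar miregashu.
The regular Zomirar reflex would be 'miregashu', but the attested form is 'miregasfu'. The correspondence is irregular, so they are not cognates (the Zomirar form has a different source).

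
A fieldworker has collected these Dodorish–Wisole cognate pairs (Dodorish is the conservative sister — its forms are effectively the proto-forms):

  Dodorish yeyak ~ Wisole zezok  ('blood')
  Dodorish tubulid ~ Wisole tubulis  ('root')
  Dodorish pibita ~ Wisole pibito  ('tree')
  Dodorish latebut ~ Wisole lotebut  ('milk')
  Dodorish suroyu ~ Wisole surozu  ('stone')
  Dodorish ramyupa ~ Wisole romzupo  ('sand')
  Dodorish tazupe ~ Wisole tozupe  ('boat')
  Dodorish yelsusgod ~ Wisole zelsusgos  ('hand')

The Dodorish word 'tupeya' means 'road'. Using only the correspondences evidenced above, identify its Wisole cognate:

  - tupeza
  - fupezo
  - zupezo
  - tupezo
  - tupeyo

tupezo

yeyak ~ zezok — Dodorish y corresponds to Wisole z between vowels (before a back vowel).
pibita ~ pibito, ramyupa ~ romzupo — Dodorish a corresponds to Wisole o word-finally.
Applying these to Dodorish 'tupeya':
  tupeya → tupeza   (y→z between vowels (before a back vowel))
  tupeza → tupezo   (a→o word-finally)
So the Wisole cognate is 'tupezo'.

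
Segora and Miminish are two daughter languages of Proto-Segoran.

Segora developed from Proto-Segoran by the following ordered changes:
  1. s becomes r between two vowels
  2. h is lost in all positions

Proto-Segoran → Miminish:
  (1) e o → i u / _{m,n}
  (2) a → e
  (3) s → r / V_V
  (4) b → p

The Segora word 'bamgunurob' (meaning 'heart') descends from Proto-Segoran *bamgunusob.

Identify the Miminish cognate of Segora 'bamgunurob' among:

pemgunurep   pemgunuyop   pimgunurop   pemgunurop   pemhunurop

Miminish: *bamgunusob > bemgunusob > bemgunurob > pemgunurop  (by vowel merger, rhotacism, unconditioned shift)
Only 'pemgunurop' matches the regular Miminish development of *bamgunusob.

pemgunurop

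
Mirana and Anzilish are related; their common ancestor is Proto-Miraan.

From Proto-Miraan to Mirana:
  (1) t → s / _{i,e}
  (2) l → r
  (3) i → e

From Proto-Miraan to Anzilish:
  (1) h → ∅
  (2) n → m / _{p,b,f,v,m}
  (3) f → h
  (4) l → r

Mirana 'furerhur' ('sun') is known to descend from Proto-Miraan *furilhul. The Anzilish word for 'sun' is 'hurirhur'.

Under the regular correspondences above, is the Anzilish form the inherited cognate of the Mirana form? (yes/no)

Derive the expected Anzilish reflex of *furilhul:
Anzilish: *furilhul > furilul > hurilul > hurirur  (by h-loss, unconditioned shift, unconditioned shift)
The regular Anzilish reflex would be 'hurirur', but the attested form is 'hurirhur'. The correspondence is irregular, so they are not cognates (the Anzilish form has a different source).

no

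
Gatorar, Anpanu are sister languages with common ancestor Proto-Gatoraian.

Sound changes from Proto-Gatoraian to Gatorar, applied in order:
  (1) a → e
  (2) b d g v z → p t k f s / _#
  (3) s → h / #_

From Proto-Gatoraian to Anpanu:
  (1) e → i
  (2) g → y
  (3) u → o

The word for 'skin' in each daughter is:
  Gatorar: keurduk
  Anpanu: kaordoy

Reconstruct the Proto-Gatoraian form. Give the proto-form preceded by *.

Position 7: Gatorar has k, Anpanu has y. Taking the neighbouring segments as reconstructed: Gatorar k could go back to *k or *g; Anpanu y could go back to *g or *y — the one source consistent with every daughter is *g.
Position 6: Gatorar has u, Anpanu has o. Gatorar preserves u here (none of its changes turn any other segment into u), so the proto-segment is *u.
Continuing position by position gives *kaurdug; check it forward:
Gatorar: *kaurdug > keurdug > keurduk  (by vowel merger, final devoicing)
Anpanu: start from *kaurdug.
  rule 1: no change — kaurdug
  rule 2 (unconditioned shift): kaurdug → kaurduy
  rule 3 (vowel merger): kaurduy → kaordoy
  ⇒ Anpanu kaordoy
*kaurdug is the unique common source.

*kaurdug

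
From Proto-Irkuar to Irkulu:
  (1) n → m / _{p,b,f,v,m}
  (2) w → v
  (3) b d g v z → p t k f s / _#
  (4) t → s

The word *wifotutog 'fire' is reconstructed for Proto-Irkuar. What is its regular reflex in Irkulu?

Irkulu: *wifotutog
  wifotutog (rule 1 does not apply)
  wifotutog → vifotutog   [unconditioned shift]
  vifotutog → vifotutok   [final devoicing]
  vifotutok → vifosusok   [unconditioned shift]
  giving Irkulu vifosusok.

vifosusok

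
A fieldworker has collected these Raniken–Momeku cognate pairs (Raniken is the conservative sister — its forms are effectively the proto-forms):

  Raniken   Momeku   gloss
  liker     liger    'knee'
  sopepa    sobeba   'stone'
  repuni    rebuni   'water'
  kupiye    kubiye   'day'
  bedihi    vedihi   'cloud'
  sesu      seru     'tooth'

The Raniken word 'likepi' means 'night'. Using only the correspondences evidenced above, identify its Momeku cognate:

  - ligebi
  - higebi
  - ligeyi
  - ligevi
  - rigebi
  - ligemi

liker ~ liger — Raniken k corresponds to Momeku g between vowels (before a front vowel).
kupiye ~ kubiye — Raniken p corresponds to Momeku b between vowels (before a front vowel).
Applying these to Raniken 'likepi':
  likepi → ligepi   (k→g between vowels (before a front vowel))
  ligepi → ligebi   (p→b between vowels (before a front vowel))
So the Momeku cognate is 'ligebi'.

ligebi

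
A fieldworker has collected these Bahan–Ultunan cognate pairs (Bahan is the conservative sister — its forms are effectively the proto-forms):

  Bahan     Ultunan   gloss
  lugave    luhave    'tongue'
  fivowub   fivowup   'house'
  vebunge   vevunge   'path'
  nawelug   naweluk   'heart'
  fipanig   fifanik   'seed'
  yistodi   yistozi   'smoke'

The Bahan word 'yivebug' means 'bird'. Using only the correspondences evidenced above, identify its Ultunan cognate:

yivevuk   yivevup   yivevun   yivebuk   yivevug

yivevuk

vebunge ~ vevunge — Bahan b corresponds to Ultunan v between vowels (before a back vowel).
nawelug ~ naweluk, fipanig ~ fifanik — Bahan g corresponds to Ultunan k word-finally.
Applying these to Bahan 'yivebug':
  yivebug → yivevug   (b→v between vowels (before a back vowel))
  yivevug → yivevuk   (g→k word-finally)
So the Ultunan cognate is 'yivevuk'.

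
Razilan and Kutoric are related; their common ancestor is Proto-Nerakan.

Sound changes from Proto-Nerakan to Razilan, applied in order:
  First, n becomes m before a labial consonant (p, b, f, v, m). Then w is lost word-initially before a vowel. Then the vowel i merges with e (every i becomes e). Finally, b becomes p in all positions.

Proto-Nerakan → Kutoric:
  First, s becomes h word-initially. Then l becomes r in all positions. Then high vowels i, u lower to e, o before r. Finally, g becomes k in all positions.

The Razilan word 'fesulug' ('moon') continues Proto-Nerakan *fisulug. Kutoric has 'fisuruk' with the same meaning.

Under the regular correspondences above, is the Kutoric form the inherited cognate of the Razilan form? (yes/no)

no

Derive the expected Kutoric reflex of *fisulug:
Kutoric: *fisulug > fisurug > fisorug > fisoruk  (by unconditioned shift, pre-rhotic lowering, unconditioned shift)
The regular Kutoric reflex would be 'fisoruk', but the attested form is 'fisuruk'. The correspondence is irregular, so they are not cognates (the Kutoric form has a different source).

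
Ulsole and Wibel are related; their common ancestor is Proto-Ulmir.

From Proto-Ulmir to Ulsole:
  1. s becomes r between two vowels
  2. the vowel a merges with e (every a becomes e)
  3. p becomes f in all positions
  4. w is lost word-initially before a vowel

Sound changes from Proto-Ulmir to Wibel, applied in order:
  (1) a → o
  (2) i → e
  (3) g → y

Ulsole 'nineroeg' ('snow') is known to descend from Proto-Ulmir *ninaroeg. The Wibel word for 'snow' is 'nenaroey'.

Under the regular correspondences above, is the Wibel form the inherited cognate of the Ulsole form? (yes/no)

no

Derive the expected Wibel reflex of *ninaroeg:
Wibel: *ninaroeg
  ninaroeg → ninoroeg   [vowel merger]
  ninoroeg → nenoroeg   [vowel merger]
  nenoroeg → nenoroey   [unconditioned shift]
  giving Wibel nenoroey.
The regular Wibel reflex would be 'nenoroey', but the attested form is 'nenaroey'. The correspondence is irregular, so they are not cognates (the Wibel form has a different source).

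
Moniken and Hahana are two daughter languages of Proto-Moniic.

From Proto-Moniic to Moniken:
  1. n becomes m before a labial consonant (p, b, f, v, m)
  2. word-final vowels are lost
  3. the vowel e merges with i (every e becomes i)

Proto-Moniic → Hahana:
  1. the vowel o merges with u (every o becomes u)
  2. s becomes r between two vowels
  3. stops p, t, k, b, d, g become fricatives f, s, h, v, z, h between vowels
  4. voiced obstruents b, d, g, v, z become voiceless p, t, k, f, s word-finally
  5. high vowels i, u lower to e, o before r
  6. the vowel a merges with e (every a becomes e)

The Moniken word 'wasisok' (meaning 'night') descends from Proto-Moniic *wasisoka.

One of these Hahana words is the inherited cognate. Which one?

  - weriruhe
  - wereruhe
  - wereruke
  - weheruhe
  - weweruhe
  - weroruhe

Hahana: *wasisoka > wasisuka > wariruka > wariruha > wareruha > wereruhe  (by vowel merger, rhotacism, intervocalic lenition, pre-rhotic lowering, vowel merger)
Among the options, 'wereruhe' alone shows every Hahana change applied in order.

wereruhe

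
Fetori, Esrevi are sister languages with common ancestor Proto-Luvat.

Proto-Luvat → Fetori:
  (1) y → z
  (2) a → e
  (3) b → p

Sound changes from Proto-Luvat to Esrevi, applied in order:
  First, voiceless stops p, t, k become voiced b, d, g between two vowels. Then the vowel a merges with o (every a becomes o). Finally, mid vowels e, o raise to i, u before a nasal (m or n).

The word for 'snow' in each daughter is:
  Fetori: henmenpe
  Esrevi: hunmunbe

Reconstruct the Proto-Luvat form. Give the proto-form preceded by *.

*hanmanbe

Position 7: Fetori has p, Esrevi has b. Taking the neighbouring segments as reconstructed: Fetori p could go back to *p or *b; Esrevi b can only go back to *b — the one source consistent with every daughter is *b.
Position 2: Fetori has e, Esrevi has u. Taking the neighbouring segments as reconstructed: Fetori e could go back to *a or *e; Esrevi u could go back to *a or *o or *u — the one source consistent with every daughter is *a.
Position 5: Fetori has e, Esrevi has u. Taking the neighbouring segments as reconstructed: Fetori e could go back to *a or *e; Esrevi u could go back to *a or *o or *u — the one source consistent with every daughter is *a.
The remaining positions agree across the daughters. Check the candidate against every language:
Fetori: *hanmanbe > henmenbe > henmenpe  (by vowel merger, unconditioned shift)
Esrevi: start from *hanmanbe.
  rule 1: no change — hanmanbe
  rule 2 (vowel merger): hanmanbe → honmonbe
  rule 3 (pre-nasal raising): honmonbe → hunmunbe
  ⇒ Esrevi hunmunbe
Only *hanmanbe yields all of Fetori henmenpe, Esrevi hunmunbe.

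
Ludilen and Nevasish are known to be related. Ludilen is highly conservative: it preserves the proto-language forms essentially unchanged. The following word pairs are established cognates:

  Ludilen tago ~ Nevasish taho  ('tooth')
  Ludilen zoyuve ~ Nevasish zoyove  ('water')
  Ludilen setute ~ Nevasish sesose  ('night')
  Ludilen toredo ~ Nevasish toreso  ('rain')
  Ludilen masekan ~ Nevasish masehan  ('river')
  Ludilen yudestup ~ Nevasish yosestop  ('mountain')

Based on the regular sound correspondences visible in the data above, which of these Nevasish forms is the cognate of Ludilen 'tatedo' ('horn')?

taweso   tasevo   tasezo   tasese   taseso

taseso

setute ~ sesose — Ludilen t corresponds to Nevasish s between vowels (before a front vowel).
toredo ~ toreso — Ludilen d corresponds to Nevasish s between vowels (before a back vowel).
Applying these to Ludilen 'tatedo':
  tatedo → tasedo   (t→s between vowels (before a front vowel))
  tasedo → taseso   (d→s between vowels (before a back vowel))
So the Nevasish cognate is 'taseso'.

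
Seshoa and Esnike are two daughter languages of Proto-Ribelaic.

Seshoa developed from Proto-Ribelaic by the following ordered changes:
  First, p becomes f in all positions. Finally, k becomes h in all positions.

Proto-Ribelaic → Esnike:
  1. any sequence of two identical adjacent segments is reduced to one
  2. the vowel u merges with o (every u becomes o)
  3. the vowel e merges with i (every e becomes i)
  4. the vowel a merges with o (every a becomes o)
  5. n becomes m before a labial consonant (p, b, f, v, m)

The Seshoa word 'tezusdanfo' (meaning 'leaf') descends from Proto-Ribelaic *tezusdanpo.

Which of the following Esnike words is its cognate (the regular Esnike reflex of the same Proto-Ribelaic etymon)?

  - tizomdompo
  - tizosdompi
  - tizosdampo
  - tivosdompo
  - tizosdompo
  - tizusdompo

tizosdompo

Esnike: *tezusdanpo > tezosdanpo > tizosdanpo > tizosdonpo > tizosdompo  (by vowel merger, vowel merger, vowel merger, nasal place assimilation)
Only 'tizosdompo' matches the regular Esnike development of *tezusdanpo.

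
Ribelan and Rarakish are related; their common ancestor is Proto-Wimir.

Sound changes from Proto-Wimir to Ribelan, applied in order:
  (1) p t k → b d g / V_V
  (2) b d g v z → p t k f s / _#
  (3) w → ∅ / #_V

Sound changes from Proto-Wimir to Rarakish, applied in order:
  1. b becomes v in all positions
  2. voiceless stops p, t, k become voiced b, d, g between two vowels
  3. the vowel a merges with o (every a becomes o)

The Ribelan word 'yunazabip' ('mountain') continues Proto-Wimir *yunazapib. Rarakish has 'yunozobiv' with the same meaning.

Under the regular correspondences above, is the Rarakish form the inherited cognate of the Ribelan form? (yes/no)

Derive the expected Rarakish reflex of *yunazapib:
Rarakish: *yunazapib
  yunazapib → yunazapiv   [unconditioned shift]
  yunazapiv → yunazabiv   [intervocalic voicing]
  yunazabiv → yunozobiv   [vowel merger]
  giving Rarakish yunozobiv.
Rarakish 'yunozobiv' matches the regular reflex exactly, so the pair is cognate.

yes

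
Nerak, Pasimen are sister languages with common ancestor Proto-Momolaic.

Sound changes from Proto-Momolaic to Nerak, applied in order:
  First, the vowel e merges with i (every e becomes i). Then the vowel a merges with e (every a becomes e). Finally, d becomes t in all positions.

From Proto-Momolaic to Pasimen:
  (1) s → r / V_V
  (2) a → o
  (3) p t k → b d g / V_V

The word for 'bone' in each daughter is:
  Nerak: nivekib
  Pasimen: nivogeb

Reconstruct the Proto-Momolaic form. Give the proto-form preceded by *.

Position 5: Nerak has k, Pasimen has g. Nerak preserves k here (none of its changes turn any other segment into k), so the proto-segment is *k.
Position 4: Nerak has e, Pasimen has o. In Nerak, e can only continue *a, so the proto-segment is *a.
Position 6: Nerak has i, Pasimen has e. Pasimen preserves e here (none of its changes turn any other segment into e), so the proto-segment is *e.
Verify the candidate proto-form against each daughter:
Nerak: *nivakeb > nivakib > nivekib  (by vowel merger, vowel merger)
Pasimen: *nivakeb > nivokeb > nivogeb  (by vowel merger, intervocalic voicing)
*nivakeb is the unique common source.

*nivakeb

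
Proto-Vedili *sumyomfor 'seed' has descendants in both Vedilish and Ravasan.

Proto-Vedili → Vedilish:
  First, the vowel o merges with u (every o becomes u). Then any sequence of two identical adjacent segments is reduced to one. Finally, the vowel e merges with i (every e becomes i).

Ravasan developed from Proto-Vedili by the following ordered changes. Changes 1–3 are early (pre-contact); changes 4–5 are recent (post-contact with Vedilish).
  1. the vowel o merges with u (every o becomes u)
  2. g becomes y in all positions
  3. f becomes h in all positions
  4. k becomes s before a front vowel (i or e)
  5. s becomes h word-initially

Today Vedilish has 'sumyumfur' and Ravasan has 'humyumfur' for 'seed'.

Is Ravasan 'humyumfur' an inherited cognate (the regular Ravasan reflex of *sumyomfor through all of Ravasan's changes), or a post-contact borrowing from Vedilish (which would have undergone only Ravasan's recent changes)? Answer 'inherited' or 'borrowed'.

borrowed

If inherited, *sumyomfor would pass through all of Ravasan's changes:
Ravasan: *sumyomfor > sumyumfur > sumyumhur > humyumhur  (by vowel merger, unconditioned shift, debuccalisation)
If borrowed from Vedilish 'sumyumfur' after the early changes, it would undergo only the recent ones:
  rule 4 (palatalisation): no change (sumyumfur)
  rule 5 (debuccalisation): sumyumfur → humyumfur
  ⇒ as a loan: humyumfur
Ravasan 'humyumfur' matches the loan outcome 'humyumfur', not the inherited 'humyumhur' — it skipped the early Ravasan changes, so it was borrowed from Vedilish.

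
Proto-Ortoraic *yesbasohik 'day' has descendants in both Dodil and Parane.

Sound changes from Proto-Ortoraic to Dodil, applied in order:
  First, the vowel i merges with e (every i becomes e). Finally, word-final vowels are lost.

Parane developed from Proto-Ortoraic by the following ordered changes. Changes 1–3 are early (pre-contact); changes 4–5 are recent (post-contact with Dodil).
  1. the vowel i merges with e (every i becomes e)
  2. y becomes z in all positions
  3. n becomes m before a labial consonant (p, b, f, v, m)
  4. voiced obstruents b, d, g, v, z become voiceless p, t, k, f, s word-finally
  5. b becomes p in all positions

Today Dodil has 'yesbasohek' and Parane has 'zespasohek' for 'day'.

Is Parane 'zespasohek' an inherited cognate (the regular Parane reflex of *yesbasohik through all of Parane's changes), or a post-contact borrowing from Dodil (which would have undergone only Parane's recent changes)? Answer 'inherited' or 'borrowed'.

inherited

If inherited, *yesbasohik would pass through all of Parane's changes:
Parane: *yesbasohik
  yesbasohik → yesbasohek   [vowel merger]
  yesbasohek → zesbasohek   [unconditioned shift]
  zesbasohek (rule 3 does not apply)
  zesbasohek (rule 4 does not apply)
  zesbasohek → zespasohek   [unconditioned shift]
  giving Parane zespasohek.
If borrowed from Dodil 'yesbasohek' after the early changes, it would undergo only the recent ones:
  rule 4 (final devoicing): no change (yesbasohek)
  rule 5 (unconditioned shift): yesbasohek → yespasohek
  ⇒ as a loan: yespasohek
Parane 'zespasohek' matches the inherited outcome exactly, so it is an inherited cognate, not a loan.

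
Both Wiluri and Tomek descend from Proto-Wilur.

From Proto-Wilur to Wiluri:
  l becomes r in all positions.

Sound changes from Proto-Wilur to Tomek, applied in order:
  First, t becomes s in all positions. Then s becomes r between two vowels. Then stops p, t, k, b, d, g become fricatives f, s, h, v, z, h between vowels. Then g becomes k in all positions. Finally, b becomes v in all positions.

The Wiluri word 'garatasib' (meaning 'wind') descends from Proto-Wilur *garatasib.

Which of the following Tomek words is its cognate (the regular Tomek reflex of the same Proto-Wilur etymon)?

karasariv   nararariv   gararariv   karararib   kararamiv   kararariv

kararariv

Tomek: start from *garatasib.
  rule 1 (unconditioned shift): garatasib → garasasib
  rule 2 (rhotacism): garasasib → garararib
  rule 3: no change — garararib
  rule 4 (unconditioned shift): garararib → karararib
  rule 5 (unconditioned shift): karararib → kararariv
  ⇒ Tomek kararariv
Among the options, 'kararariv' alone shows every Tomek change applied in order.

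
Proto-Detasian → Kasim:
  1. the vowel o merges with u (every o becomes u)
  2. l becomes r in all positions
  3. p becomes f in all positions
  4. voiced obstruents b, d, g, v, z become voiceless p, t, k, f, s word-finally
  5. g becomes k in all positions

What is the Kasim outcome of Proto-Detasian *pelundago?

ferundaku

Kasim: start from *pelundago.
  rule 1 (vowel merger): pelundago → pelundagu
  rule 2 (unconditioned shift): pelundagu → perundagu
  rule 3 (unconditioned shift): perundagu → ferundagu
  rule 4: no change — ferundagu
  rule 5 (unconditioned shift): ferundagu → ferundaku
  ⇒ Kasim ferundaku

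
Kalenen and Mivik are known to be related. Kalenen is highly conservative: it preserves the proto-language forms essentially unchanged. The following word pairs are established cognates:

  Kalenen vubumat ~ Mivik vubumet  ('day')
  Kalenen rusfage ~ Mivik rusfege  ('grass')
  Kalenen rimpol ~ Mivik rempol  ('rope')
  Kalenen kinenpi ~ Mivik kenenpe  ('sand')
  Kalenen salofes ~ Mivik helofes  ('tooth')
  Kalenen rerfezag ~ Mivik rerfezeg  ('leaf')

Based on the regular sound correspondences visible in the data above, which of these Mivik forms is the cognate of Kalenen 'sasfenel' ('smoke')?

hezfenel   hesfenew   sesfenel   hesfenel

salofes ~ helofes — Kalenen s corresponds to Mivik h word-initially before a back vowel.
vubumat ~ vubumet, rusfage ~ rusfege — Kalenen a corresponds to Mivik e after a consonant, before a consonant other than r, m, n, p, b, f, v.
Applying these to Kalenen 'sasfenel':
  sasfenel → hasfenel   (s→h word-initially before a back vowel)
  hasfenel → hesfenel   (a→e after a consonant, before a consonant other than r, m, n, p, b, f, v)
So the Mivik cognate is 'hesfenel'.

hesfenel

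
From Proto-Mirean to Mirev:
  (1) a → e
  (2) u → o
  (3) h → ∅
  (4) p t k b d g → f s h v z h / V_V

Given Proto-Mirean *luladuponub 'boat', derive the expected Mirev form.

lolezofonob

Mirev: start from *luladuponub.
  rule 1 (vowel merger): luladuponub → luleduponub
  rule 2 (vowel merger): luleduponub → loledoponob
  rule 3: no change — loledoponob
  rule 4 (intervocalic lenition): loledoponob → lolezofonob
  ⇒ Mirev lolezofonob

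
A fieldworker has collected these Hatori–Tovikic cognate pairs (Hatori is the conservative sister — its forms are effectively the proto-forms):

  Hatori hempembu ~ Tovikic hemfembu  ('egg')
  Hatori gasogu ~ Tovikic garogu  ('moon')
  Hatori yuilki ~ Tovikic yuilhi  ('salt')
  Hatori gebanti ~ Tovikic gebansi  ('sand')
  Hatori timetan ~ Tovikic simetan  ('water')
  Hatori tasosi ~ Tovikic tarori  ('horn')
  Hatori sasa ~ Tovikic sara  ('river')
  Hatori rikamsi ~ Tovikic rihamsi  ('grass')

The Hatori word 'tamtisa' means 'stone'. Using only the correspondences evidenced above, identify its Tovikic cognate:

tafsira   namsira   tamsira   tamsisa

gebanti ~ gebansi — Hatori t corresponds to Tovikic s after a consonant, before a front vowel.
sasa ~ sara — Hatori s corresponds to Tovikic r between vowels (before a back vowel).
Applying these to Hatori 'tamtisa':
  tamtisa → tamsisa   (t→s after a consonant, before a front vowel)
  tamsisa → tamsira   (s→r between vowels (before a back vowel))
So the Tovikic cognate is 'tamsira'.

tamsira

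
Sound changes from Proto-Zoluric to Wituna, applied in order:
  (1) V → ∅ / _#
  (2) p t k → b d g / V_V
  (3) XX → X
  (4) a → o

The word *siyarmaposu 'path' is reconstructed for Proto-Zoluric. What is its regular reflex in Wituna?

siyormobos

Wituna: start from *siyarmaposu.
  rule 1 (apocope): siyarmaposu → siyarmapos
  rule 2 (intervocalic voicing): siyarmapos → siyarmabos
  rule 3: no change — siyarmabos
  rule 4 (vowel merger): siyarmabos → siyormobos
  ⇒ Wituna siyormobos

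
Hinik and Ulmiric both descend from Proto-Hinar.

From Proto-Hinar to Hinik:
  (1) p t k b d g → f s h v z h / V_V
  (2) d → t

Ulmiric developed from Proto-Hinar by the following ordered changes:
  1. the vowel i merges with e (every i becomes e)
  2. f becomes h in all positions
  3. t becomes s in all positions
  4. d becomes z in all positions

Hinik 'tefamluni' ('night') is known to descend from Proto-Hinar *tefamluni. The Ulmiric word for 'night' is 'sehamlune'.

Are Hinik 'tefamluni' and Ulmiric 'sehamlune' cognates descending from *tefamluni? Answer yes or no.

Derive the expected Ulmiric reflex of *tefamluni:
Ulmiric: *tefamluni
  tefamluni → tefamlune   [vowel merger]
  tefamlune → tehamlune   [unconditioned shift]
  tehamlune → sehamlune   [unconditioned shift]
  sehamlune (rule 4 does not apply)
  giving Ulmiric sehamlune.
Ulmiric 'sehamlune' matches the regular reflex exactly, so the pair is cognate.

yes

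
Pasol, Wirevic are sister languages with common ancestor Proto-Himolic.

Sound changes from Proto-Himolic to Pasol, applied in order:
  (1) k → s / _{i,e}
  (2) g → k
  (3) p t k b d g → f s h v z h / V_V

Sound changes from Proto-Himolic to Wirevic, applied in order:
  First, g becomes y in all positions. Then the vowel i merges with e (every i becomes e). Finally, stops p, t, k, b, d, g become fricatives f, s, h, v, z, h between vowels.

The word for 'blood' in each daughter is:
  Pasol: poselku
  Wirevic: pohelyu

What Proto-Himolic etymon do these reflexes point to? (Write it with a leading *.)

Position 6: Pasol has k, Wirevic has y. Taking the neighbouring segments as reconstructed: Pasol k could go back to *k or *g; Wirevic y could go back to *g or *y — the one source consistent with every daughter is *g.
Position 3: Pasol has s, Wirevic has h. Taking the neighbouring segments as reconstructed: Pasol s could go back to *t or *k or *s; Wirevic h could go back to *k or *h — the one source consistent with every daughter is *k.
The remaining positions agree across the daughters. Check the candidate against every language:
Pasol: *pokelgu
  pokelgu → poselgu   [palatalisation]
  poselgu → poselku   [unconditioned shift]
  poselku (rule 3 does not apply)
  giving Pasol poselku.
Wirevic: *pokelgu > pokelyu > pohelyu  (by unconditioned shift, intervocalic lenition)
*pokelgu is the unique common source.

*pokelgu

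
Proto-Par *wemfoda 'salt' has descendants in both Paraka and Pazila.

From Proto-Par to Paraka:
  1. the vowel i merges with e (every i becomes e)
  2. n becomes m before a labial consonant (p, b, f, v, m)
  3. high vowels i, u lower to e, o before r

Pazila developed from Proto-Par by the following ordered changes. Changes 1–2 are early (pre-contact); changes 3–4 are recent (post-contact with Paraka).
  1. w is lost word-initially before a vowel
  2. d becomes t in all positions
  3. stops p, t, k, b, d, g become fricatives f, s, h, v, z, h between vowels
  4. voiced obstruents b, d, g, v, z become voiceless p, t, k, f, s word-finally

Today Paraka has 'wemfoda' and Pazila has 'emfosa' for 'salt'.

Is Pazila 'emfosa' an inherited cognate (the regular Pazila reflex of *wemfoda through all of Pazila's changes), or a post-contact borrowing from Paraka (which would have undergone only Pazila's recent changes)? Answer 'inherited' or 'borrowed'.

inherited

If inherited, *wemfoda would pass through all of Pazila's changes:
Pazila: *wemfoda > emfoda > emfota > emfosa  (by glide loss, unconditioned shift, intervocalic lenition)
If borrowed from Paraka 'wemfoda' after the early changes, it would undergo only the recent ones:
  rule 3 (intervocalic lenition): wemfoda → wemfoza
  rule 4 (final devoicing): no change (wemfoza)
  ⇒ as a loan: wemfoza
Pazila 'emfosa' matches the inherited outcome exactly, so it is an inherited cognate, not a loan.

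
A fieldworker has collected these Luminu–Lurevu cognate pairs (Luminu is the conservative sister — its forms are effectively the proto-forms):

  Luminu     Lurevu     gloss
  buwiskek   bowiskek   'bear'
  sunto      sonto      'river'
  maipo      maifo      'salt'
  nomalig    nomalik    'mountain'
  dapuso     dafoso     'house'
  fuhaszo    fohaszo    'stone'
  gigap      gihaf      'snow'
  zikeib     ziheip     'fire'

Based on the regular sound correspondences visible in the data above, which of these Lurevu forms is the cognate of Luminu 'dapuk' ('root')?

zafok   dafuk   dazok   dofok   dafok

dafok

dapuso ~ dafoso — Luminu p corresponds to Lurevu f between vowels (before a back vowel).
buwiskek ~ bowiskek, dapuso ~ dafoso — Luminu u corresponds to Lurevu o after a consonant, before a consonant other than r, m, n, p, b, f, v.
Applying these to Luminu 'dapuk':
  dapuk → dafuk   (p→f between vowels (before a back vowel))
  dafuk → dafok   (u→o after a consonant, before a consonant other than r, m, n, p, b, f, v)
So the Lurevu cognate is 'dafok'.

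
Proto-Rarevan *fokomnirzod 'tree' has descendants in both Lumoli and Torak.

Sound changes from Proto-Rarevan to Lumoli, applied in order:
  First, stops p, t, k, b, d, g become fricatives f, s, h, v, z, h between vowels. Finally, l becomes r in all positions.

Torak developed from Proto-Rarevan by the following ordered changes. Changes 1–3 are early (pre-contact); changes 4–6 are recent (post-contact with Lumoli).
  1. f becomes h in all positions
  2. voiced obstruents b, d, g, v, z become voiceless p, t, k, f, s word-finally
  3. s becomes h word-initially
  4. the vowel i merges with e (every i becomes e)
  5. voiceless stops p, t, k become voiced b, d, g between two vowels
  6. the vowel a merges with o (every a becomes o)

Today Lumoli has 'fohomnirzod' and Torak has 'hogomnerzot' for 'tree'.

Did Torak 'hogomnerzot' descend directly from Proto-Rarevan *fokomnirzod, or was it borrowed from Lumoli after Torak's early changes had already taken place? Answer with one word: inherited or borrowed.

If inherited, *fokomnirzod would pass through all of Torak's changes:
Torak: start from *fokomnirzod.
  rule 1 (unconditioned shift): fokomnirzod → hokomnirzod
  rule 2 (final devoicing): hokomnirzod → hokomnirzot
  rule 3: no change — hokomnirzot
  rule 4 (vowel merger): hokomnirzot → hokomnerzot
  rule 5 (intervocalic voicing): hokomnerzot → hogomnerzot
  rule 6: no change — hogomnerzot
  ⇒ Torak hogomnerzot
If borrowed from Lumoli 'fohomnirzod' after the early changes, it would undergo only the recent ones:
  rule 4 (vowel merger): fohomnirzod → fohomnerzod
  rule 5 (intervocalic voicing): no change (fohomnerzod)
  rule 6 (vowel merger): no change (fohomnerzod)
  ⇒ as a loan: fohomnerzod
Torak 'hogomnerzot' matches the inherited outcome exactly, so it is an inherited cognate, not a loan.

inherited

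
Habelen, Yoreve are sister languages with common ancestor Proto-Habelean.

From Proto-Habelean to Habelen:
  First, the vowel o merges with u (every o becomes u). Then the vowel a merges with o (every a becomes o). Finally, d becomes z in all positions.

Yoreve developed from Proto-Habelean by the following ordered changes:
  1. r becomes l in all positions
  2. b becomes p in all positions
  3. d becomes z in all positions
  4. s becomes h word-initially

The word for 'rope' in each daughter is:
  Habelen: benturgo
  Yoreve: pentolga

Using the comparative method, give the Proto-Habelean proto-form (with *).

Position 8: Habelen has o, Yoreve has a. Yoreve preserves a here (none of its changes turn any other segment into a), so the proto-segment is *a.
Position 5: Habelen has u, Yoreve has o. Yoreve preserves o here (none of its changes turn any other segment into o), so the proto-segment is *o.
Position 6: Habelen has r, Yoreve has l. Habelen preserves r here (none of its changes turn any other segment into r), so the proto-segment is *r.
This points to *bentorga. Verify forward in each daughter:
Habelen: *bentorga > benturga > benturgo  (by vowel merger, vowel merger)
Yoreve: *bentorga
  bentorga → bentolga   [unconditioned shift]
  bentolga → pentolga   [unconditioned shift]
  pentolga (rule 3 does not apply)
  pentolga (rule 4 does not apply)
  giving Yoreve pentolga.
*bentorga is the unique common source.

*bentorga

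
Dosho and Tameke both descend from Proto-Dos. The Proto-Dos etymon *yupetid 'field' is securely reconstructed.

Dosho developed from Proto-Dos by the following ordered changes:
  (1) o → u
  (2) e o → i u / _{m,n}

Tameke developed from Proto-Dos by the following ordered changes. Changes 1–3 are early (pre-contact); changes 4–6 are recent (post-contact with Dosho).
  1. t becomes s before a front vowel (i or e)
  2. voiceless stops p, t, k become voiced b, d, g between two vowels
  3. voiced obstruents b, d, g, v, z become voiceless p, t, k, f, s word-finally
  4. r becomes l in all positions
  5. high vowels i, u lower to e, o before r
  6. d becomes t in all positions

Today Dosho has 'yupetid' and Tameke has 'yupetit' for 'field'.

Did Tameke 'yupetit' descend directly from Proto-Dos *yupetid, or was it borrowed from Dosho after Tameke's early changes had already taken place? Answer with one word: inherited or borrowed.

borrowed

If inherited, *yupetid would pass through all of Tameke's changes:
Tameke: *yupetid > yupesid > yubesid > yubesit  (by palatalisation, intervocalic voicing, final devoicing)
If borrowed from Dosho 'yupetid' after the early changes, it would undergo only the recent ones:
  rule 4 (unconditioned shift): no change (yupetid)
  rule 5 (pre-rhotic lowering): no change (yupetid)
  rule 6 (unconditioned shift): yupetid → yupetit
  ⇒ as a loan: yupetit
Tameke 'yupetit' matches the loan outcome 'yupetit', not the inherited 'yubesit' — it skipped the early Tameke changes, so it was borrowed from Dosho.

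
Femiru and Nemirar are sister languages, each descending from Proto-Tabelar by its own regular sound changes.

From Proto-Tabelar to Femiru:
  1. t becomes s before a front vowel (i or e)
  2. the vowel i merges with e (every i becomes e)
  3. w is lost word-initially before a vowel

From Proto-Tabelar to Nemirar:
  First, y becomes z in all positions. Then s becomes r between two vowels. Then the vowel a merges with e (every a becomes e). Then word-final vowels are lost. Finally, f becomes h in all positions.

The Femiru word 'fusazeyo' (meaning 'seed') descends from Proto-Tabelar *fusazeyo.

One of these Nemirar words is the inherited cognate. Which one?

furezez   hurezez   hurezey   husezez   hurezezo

hurezez

Nemirar: *fusazeyo > fusazezo > furazezo > furezezo > furezez > hurezez  (by unconditioned shift, rhotacism, vowel merger, apocope, unconditioned shift)
The other candidates each miss or misapply at least one Nemirar change.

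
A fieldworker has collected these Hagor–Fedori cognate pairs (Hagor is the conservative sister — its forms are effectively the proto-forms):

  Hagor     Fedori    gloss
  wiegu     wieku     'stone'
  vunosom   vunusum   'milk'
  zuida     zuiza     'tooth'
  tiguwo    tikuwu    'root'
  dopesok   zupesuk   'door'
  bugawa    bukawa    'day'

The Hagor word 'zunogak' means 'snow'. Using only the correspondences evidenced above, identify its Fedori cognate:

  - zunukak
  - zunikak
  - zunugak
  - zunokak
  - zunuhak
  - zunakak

zunukak

vunosom ~ vunusum, dopesok ~ zupesuk — Hagor o corresponds to Fedori u after a consonant, before a consonant other than r, m, n, p, b, f, v.
bugawa ~ bukawa — Hagor g corresponds to Fedori k between vowels (before a back vowel).
Applying these to Hagor 'zunogak':
  zunogak → zunugak   (o→u after a consonant, before a consonant other than r, m, n, p, b, f, v)
  zunugak → zunukak   (g→k between vowels (before a back vowel))
So the Fedori cognate is 'zunukak'.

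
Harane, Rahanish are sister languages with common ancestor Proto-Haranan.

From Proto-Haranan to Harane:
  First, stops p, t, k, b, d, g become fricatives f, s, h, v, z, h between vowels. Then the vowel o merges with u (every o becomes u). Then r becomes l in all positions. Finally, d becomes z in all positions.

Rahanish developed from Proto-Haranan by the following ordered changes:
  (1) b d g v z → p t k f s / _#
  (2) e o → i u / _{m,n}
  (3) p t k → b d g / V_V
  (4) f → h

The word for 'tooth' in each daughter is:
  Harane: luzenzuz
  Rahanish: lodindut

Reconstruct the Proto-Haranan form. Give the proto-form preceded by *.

*lodendud

Position 8: Harane has z, Rahanish has t. Taking the neighbouring segments as reconstructed: Harane z could go back to *d or *z; Rahanish t could go back to *t or *d — the one source consistent with every daughter is *d.
Position 3: Harane has z, Rahanish has d. Taking the neighbouring segments as reconstructed: Harane z could go back to *d or *z; Rahanish d could go back to *t or *d — the one source consistent with every daughter is *d.
Continuing position by position gives *lodendud; check it forward:
Harane: *lodendud
  lodendud → lozendud   [intervocalic lenition]
  lozendud → luzendud   [vowel merger]
  luzendud (rule 3 does not apply)
  luzendud → luzenzuz   [unconditioned shift]
  giving Harane luzenzuz.
Rahanish: start from *lodendud.
  rule 1 (final devoicing): lodendud → lodendut
  rule 2 (pre-nasal raising): lodendut → lodindut
  rule 3: no change — lodindut
  rule 4: no change — lodindut
  ⇒ Rahanish lodindut
*lodendud is the unique common source.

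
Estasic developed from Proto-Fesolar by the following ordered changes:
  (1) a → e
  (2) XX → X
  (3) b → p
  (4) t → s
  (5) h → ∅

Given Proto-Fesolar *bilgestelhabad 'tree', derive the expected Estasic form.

Estasic: *bilgestelhabad
  bilgestelhabad → bilgestelhebed   [vowel merger]
  bilgestelhebed (rule 2 does not apply)
  bilgestelhebed → pilgestelheped   [unconditioned shift]
  pilgestelheped → pilgesselheped   [unconditioned shift]
  pilgesselheped → pilgesseleped   [h-loss]
  giving Estasic pilgesseleped.

pilgesseleped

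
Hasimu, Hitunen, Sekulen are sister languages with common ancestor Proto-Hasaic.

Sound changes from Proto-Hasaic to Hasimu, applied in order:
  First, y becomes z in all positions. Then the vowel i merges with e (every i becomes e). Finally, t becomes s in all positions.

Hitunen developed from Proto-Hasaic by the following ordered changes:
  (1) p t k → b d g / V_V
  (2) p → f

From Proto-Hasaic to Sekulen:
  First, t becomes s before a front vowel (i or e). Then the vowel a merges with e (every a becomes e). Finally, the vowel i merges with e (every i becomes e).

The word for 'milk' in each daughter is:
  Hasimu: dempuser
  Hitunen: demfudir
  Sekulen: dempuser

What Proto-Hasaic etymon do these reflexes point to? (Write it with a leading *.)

Position 7: Hasimu has e, Hitunen has i, Sekulen has e. Hitunen preserves i here (none of its changes turn any other segment into i), so the proto-segment is *i.
Position 4: Hasimu has p, Hitunen has f, Sekulen has p. Hasimu preserves p here (none of its changes turn any other segment into p), so the proto-segment is *p.
Continuing position by position gives *demputir; check it forward:
Hasimu: start from *demputir.
  rule 1: no change — demputir
  rule 2 (vowel merger): demputir → demputer
  rule 3 (unconditioned shift): demputer → dempuser
  ⇒ Hasimu dempuser
Hitunen: *demputir > dempudir > demfudir  (by intervocalic voicing, unconditioned shift)
Sekulen: start from *demputir.
  rule 1 (palatalisation): demputir → dempusir
  rule 2: no change — dempusir
  rule 3 (vowel merger): dempusir → dempuser
  ⇒ Sekulen dempuser
No other proto-form is consistent with every reflex, so the reconstruction is *demputir.

*demputir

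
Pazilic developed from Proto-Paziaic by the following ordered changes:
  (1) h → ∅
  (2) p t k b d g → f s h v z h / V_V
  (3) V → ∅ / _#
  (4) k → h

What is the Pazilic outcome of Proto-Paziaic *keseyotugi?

Pazilic: *keseyotugi
  keseyotugi (rule 1 does not apply)
  keseyotugi → keseyosuhi   [intervocalic lenition]
  keseyosuhi → keseyosuh   [apocope]
  keseyosuh → heseyosuh   [unconditioned shift]
  giving Pazilic heseyosuh.

heseyosuh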